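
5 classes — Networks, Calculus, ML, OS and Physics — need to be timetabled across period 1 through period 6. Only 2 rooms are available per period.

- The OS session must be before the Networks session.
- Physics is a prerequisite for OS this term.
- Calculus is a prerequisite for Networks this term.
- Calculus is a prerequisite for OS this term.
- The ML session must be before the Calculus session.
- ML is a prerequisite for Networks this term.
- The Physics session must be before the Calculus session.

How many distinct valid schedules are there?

27

Splitting on Networks: it can be period 4 (1), period 5 (6), period 6 (20). Listing each branch's schedules as (Calculus, ML, OS, Physics) by period number:
Networks=period 4: (2,1,3,1) — 1.
Networks=period 5: (2,1,3,1) (2,1,4,1) (3,1,4,1) (3,1,4,2) (3,2,4,1) (3,2,4,2) — 6.
Networks=period 6: (2,1,3,1) (2,1,4,1) (2,1,5,1) (3,1,4,1) (3,1,4,2) (3,1,5,1) (3,1,5,2) (3,2,4,1) (3,2,4,2) (3,2,5,1) (3,2,5,2) (4,1,5,1) (4,1,5,2) (4,1,5,3) (4,2,5,1) (4,2,5,2) (4,2,5,3) (4,3,5,1) (4,3,5,2) (4,3,5,3) — 20.
Summing: 1 + 6 + 20 = 27.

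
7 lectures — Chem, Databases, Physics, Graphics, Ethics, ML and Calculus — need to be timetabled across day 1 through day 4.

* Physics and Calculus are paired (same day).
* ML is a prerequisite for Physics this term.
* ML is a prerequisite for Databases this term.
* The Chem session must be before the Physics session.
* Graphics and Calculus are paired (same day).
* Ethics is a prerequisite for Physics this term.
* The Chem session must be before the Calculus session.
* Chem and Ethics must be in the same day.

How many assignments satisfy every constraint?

Splitting on Chem: it can be day 1 (14), day 2 (11), day 3 (6). Listing each branch's schedules as (Databases, Physics, Graphics, Ethics, ML, Calculus) by day number:
Chem=day 1: (2,2,2,1,1,2) (2,3,3,1,1,3) (2,4,4,1,1,4) (3,2,2,1,1,2) (3,3,3,1,1,3) (3,3,3,1,2,3) (3,4,4,1,1,4) (3,4,4,1,2,4) (4,2,2,1,1,2) (4,3,3,1,1,3) (4,3,3,1,2,3) (4,4,4,1,1,4) (4,4,4,1,2,4) (4,4,4,1,3,4) — 14.
Chem=day 2: (2,3,3,2,1,3) (2,4,4,2,1,4) (3,3,3,2,1,3) (3,3,3,2,2,3) (3,4,4,2,1,4) (3,4,4,2,2,4) (4,3,3,2,1,3) (4,3,3,2,2,3) (4,4,4,2,1,4) (4,4,4,2,2,4) (4,4,4,2,3,4) — 11.
Chem=day 3: (2,4,4,3,1,4) (3,4,4,3,1,4) (3,4,4,3,2,4) (4,4,4,3,1,4) (4,4,4,3,2,4) (4,4,4,3,3,4) — 6.
Summing: 14 + 11 + 6 = 31.

31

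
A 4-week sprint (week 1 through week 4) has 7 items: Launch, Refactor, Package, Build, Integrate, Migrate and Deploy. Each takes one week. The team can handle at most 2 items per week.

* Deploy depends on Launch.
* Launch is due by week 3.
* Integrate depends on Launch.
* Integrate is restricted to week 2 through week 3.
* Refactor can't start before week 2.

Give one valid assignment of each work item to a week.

Package=week 1, Build=week 3, Launch=week 1, Deploy=week 3, Migrate=week 4, Refactor=week 2, Integrate=week 2

Checking: Launch(week 1) before Integrate(week 2); Launch(week 1) before Deploy(week 3); Integrate=week 2 in [week 2,week 3]; Refactor=week 2 in [week 2,week 4]; Launch=week 1 in [week 1,week 3]; max 2 per week (cap 2).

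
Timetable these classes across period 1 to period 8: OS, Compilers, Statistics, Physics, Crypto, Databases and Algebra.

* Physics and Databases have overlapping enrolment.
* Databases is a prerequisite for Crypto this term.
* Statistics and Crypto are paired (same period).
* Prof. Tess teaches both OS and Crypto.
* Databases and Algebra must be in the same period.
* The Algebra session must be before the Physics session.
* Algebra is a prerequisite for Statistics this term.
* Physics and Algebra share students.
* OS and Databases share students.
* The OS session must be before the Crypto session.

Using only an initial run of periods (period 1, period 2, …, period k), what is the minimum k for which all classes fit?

3

The precedence chain requires at least 2 distinct periods.
Could 2 periods be enough, i.e. nothing placed later than period 2? No: Crypto must come after OS (at period 1 or later) → {period 2}; OS must come before Crypto (at period 2 or earlier) → {period 1}; Databases must come before Crypto (at period 2 or earlier) → {period 1}; Databases can't share with OS (period 1) → nothing is left.
So 2 periods is not enough.
3 works (last occupied period: period 3): for example Compilers -> period 1; Statistics -> period 3; Algebra -> period 1; Physics -> period 2; Crypto -> period 3; OS -> period 2; Databases -> period 1.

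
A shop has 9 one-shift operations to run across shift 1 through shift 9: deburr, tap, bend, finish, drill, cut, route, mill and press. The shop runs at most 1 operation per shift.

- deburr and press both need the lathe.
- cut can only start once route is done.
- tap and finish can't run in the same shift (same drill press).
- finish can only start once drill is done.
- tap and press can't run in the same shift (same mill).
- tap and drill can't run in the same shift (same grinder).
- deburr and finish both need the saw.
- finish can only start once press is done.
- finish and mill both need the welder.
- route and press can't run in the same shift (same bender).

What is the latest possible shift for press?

Downstream work caps press at shift 8.
press at shift 8 is achievable: route in shift 2; finish in shift 9; cut in shift 3; deburr in shift 4; bend in shift 6; drill in shift 1; mill in shift 7; tap in shift 5; press in shift 8.

shift 8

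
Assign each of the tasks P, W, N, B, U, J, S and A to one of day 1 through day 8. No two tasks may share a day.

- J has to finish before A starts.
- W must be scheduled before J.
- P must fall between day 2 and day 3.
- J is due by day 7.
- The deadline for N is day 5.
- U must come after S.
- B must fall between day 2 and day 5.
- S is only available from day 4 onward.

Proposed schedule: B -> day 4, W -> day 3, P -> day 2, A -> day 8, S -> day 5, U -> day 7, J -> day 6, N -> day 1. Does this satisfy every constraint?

Yes

P must fall between day 2 and day 3 — holds.
J is due by day 7 — holds.
No two tasks may share a day — holds.
W must be scheduled before J — holds.
J has to finish before A starts — holds.
B must fall between day 2 and day 5 — holds.
U must come after S — holds.
S is only available from day 4 onward — holds.
The deadline for N is day 5 — holds.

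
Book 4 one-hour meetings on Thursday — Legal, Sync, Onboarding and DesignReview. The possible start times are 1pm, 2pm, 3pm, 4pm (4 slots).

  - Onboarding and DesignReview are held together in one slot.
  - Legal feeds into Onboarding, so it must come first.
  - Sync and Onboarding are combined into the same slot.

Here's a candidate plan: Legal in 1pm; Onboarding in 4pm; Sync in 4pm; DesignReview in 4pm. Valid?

Yes

Sync and Onboarding are combined into the same slot — holds.
Onboarding and DesignReview are held together in one slot — holds.
Legal feeds into Onboarding, so it must come first — holds.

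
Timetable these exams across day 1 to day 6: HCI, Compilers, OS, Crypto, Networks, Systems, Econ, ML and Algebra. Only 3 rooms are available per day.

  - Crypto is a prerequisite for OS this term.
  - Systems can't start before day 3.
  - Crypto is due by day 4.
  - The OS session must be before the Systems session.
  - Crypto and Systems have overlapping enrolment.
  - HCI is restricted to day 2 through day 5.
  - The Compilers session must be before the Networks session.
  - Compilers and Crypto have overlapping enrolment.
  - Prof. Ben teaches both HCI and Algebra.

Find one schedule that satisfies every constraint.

OS=day 2; Algebra=day 3; Systems=day 3; HCI=day 2; Econ=day 1; Crypto=day 1; Networks=day 3; ML=day 1; Compilers=day 2

Checking: Compilers(day 2) before Networks(day 3); OS(day 2) before Systems(day 3); Crypto(day 1) before OS(day 2); Compilers(day 2) != Crypto(day 1); Crypto(day 1) != Systems(day 3); HCI(day 2) != Algebra(day 3); Crypto=day 1 in [day 1,day 4]; HCI=day 2 in [day 2,day 5]; Systems=day 3 in [day 3,day 6]; max 3 per day (cap 3).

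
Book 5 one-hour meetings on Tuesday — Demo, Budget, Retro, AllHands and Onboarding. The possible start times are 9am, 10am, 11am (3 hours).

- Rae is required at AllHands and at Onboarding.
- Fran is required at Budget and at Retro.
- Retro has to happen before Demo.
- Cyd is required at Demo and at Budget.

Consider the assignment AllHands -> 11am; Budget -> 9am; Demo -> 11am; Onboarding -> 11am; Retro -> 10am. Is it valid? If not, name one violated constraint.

Rae is required at AllHands and at Onboarding — violated.
Cyd is required at Demo and at Budget — holds.
Fran is required at Budget and at Retro — holds.
Retro has to happen before Demo — holds.

Invalid. Rae is required at AllHands and at Onboarding.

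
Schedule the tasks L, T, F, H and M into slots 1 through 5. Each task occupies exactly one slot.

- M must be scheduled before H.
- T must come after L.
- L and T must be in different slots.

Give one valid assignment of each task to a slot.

L=1; T=2; F=1; H=2; M=1

Checking: M(1) before H(2); L(1) before T(2); L(1) != T(2).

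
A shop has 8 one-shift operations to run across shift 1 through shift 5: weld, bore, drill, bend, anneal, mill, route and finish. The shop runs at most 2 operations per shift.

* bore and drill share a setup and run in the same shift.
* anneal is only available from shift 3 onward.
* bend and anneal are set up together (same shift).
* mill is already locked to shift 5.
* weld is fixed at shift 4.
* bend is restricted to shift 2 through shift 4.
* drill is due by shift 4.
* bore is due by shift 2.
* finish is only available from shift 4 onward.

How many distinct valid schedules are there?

Splitting on bore: it can be shift 1 (4), shift 2 (4). Listing each branch's schedules as (weld, drill, bend, anneal, mill, route, finish) by shift number:
bore=shift 1: (4,1,3,3,5,2,4) (4,1,3,3,5,2,5) (4,1,3,3,5,4,5) (4,1,3,3,5,5,4) — 4.
bore=shift 2: (4,2,3,3,5,1,4) (4,2,3,3,5,1,5) (4,2,3,3,5,4,5) (4,2,3,3,5,5,4) — 4.
Summing: 4 + 4 = 8.

8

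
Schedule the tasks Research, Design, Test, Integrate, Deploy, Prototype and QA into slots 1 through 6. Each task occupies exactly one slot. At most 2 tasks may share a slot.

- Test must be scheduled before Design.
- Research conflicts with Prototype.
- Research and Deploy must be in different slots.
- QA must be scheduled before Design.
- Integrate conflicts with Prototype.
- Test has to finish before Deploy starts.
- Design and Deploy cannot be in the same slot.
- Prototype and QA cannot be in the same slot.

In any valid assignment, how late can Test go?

Downstream work caps Test at 5.
Test at 4 is achievable: Integrate in 2, Deploy in 6, Test in 4, Research in 1, Design in 5, Prototype in 3, QA in 1.
Nothing later works — the conflict and capacity constraints rule out every slot after 4.

4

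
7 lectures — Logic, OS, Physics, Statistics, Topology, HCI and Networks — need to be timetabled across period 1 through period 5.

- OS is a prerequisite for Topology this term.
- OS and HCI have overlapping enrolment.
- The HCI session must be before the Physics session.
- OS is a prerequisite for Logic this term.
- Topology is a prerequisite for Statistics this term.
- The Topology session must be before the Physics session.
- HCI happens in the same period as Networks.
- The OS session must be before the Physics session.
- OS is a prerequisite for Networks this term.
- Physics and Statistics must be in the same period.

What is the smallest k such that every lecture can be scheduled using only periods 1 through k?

The precedence chain requires at least 3 distinct periods.
3 works (last occupied period: period 3): for example Statistics=period 3, Topology=period 2, HCI=period 2, Physics=period 3, Networks=period 2, Logic=period 2, OS=period 1.

3 periods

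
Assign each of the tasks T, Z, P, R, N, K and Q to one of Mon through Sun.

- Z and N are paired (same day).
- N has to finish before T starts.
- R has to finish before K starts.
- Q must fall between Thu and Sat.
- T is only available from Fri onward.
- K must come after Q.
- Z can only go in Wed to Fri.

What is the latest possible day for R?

Downstream work caps R at Sat.
R at Sat is achievable: Z in Wed, Q in Thu, T in Fri, R in Sat, P in Mon, K in Sun, N in Wed.

Sat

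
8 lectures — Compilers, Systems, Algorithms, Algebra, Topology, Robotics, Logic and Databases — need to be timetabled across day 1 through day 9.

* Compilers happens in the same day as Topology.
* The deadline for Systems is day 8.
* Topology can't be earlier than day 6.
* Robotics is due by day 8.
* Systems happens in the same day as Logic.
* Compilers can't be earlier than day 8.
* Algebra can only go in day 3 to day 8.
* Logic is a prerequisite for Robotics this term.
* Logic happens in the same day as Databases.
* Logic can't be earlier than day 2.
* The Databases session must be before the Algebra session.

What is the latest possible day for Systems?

Systems must be in the same day as Logic, which can't be before day 2, so Systems is at least day 2; Systems's own window allows nothing later than day 8; Systems must be in the same day as Logic, which can't be after day 7, so Systems is at most day 7.
Systems at day 7 is achievable: Logic=day 7, Databases=day 7, Compilers=day 8, Topology=day 8, Systems=day 7, Algebra=day 8, Algorithms=day 1, Robotics=day 8.

day 7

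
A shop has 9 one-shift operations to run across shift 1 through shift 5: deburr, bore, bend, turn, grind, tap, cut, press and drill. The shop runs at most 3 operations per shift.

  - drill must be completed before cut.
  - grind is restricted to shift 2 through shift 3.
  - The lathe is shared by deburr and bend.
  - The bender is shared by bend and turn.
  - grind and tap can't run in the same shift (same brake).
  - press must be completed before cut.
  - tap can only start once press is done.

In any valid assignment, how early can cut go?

Precedence pushes cut to at least shift 2.
cut at shift 2 is achievable: turn in shift 4; cut in shift 2; drill in shift 1; grind in shift 2; bore in shift 2; bend in shift 3; tap in shift 3; press in shift 1; deburr in shift 1.

shift 2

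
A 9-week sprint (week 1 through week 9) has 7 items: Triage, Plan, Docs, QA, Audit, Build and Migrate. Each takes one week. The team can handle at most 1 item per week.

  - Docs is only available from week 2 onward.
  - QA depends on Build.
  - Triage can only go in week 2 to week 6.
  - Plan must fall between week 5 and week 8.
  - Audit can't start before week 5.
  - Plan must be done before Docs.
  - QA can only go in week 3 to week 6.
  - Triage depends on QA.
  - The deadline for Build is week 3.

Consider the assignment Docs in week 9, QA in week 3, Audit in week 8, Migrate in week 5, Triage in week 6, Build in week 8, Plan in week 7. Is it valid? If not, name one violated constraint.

Audit can't start before week 5 — holds.
The team can handle at most 1 item per week — violated.
Triage can only go in week 2 to week 6 — holds.
Docs is only available from week 2 onward — holds.
Plan must fall between week 5 and week 8 — holds.
QA depends on Build — violated.
Triage depends on QA — holds.
QA can only go in week 3 to week 6 — holds.
Plan must be done before Docs — holds.
The deadline for Build is week 3 — violated.

No — it violates: The deadline for Build is week 3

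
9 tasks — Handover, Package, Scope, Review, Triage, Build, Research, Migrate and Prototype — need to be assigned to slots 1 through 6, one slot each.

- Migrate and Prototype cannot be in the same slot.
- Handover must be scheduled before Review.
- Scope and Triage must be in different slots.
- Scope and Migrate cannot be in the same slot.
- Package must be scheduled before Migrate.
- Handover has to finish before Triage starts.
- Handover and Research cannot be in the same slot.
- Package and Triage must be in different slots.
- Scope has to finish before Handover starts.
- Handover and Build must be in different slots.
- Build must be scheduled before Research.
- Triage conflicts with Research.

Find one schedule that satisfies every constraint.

Prototype -> 1, Migrate -> 2, Review -> 3, Package -> 1, Build -> 1, Research -> 4, Triage -> 3, Scope -> 1, Handover -> 2

Checking: Build(1) before Research(4); Handover(2) before Review(3); Handover(2) before Triage(3); Scope(1) before Handover(2); Package(1) before Migrate(2); Triage(3) != Research(4); Scope(1) != Triage(3); Package(1) != Triage(3); Handover(2) != Build(1); Scope(1) != Migrate(2); Handover(2) != Research(4); Migrate(2) != Prototype(1).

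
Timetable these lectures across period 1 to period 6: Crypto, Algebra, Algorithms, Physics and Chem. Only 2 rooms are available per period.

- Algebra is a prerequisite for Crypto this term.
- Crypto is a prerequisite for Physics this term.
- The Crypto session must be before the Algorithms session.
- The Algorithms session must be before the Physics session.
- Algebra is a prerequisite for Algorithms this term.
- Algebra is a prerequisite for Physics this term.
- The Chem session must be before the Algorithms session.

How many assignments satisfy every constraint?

48

Splitting on Crypto: it can be period 2 (16), period 3 (20), period 4 (12). Listing each branch's schedules as (Algebra, Algorithms, Physics, Chem) by period number:
Crypto=period 2: (1,3,4,1) (1,3,4,2) (1,3,5,1) (1,3,5,2) (1,3,6,1) (1,3,6,2) (1,4,5,1) (1,4,5,2) (1,4,5,3) (1,4,6,1) (1,4,6,2) (1,4,6,3) (1,5,6,1) (1,5,6,2) (1,5,6,3) (1,5,6,4) — 16.
Crypto=period 3: (1,4,5,1) (1,4,5,2) (1,4,5,3) (1,4,6,1) (1,4,6,2) (1,4,6,3) (1,5,6,1) (1,5,6,2) (1,5,6,3) (1,5,6,4) (2,4,5,1) (2,4,5,2) (2,4,5,3) (2,4,6,1) (2,4,6,2) (2,4,6,3) (2,5,6,1) (2,5,6,2) (2,5,6,3) (2,5,6,4) — 20.
Crypto=period 4: (1,5,6,1) (1,5,6,2) (1,5,6,3) (1,5,6,4) (2,5,6,1) (2,5,6,2) (2,5,6,3) (2,5,6,4) (3,5,6,1) (3,5,6,2) (3,5,6,3) (3,5,6,4) — 12.
Summing: 16 + 20 + 12 = 48.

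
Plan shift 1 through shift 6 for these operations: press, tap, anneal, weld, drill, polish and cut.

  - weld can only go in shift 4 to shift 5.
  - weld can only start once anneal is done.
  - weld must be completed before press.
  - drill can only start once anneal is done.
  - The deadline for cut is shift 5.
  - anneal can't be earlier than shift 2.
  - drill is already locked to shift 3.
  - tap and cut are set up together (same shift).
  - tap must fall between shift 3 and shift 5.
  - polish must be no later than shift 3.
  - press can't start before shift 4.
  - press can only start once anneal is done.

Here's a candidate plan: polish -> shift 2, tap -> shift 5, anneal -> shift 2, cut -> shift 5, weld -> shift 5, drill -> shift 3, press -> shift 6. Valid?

Yes, all constraints hold

press can only start once anneal is done — holds.
drill is already locked to shift 3 — holds.
tap and cut are set up together (same shift) — holds.
tap must fall between shift 3 and shift 5 — holds.
weld can only go in shift 4 to shift 5 — holds.
weld must be completed before press — holds.
polish must be no later than shift 3 — holds.
press can't start before shift 4 — holds.
anneal can't be earlier than shift 2 — holds.
weld can only start once anneal is done — holds.
drill can only start once anneal is done — holds.
The deadline for cut is shift 5 — holds.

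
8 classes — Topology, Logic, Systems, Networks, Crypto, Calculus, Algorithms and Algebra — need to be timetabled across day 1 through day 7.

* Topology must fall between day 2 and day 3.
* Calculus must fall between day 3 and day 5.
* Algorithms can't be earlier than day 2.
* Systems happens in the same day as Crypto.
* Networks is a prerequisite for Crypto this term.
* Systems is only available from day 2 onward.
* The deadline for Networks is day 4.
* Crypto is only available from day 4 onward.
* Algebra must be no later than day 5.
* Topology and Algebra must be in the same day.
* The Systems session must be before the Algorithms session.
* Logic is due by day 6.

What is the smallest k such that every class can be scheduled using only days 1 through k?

5

The precedence chain requires at least 3 distinct days.
Propagating the time windows through the other constraints, Algorithms can't land before day 5, so the schedule must run through at least day 5.
5 works (last occupied day: day 5): for example Calculus in day 3; Networks in day 1; Algorithms in day 5; Systems in day 4; Algebra in day 2; Topology in day 2; Crypto in day 4; Logic in day 1.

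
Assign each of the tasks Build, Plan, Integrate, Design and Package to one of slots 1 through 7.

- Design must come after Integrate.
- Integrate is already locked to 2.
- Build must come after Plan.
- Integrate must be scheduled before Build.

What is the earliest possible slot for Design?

Precedence pushes Design to at least 3.
Design at 3 is achievable: Plan in 1, Build in 3, Integrate in 2, Design in 3, Package in 1.

3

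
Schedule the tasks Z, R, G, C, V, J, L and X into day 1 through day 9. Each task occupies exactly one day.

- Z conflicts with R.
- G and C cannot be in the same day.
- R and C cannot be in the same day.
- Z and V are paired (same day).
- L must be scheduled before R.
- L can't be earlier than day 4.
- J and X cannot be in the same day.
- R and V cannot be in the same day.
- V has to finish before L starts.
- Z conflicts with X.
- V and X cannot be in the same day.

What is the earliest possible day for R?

day 5

Precedence pushes R to at least day 5.
R at day 5 is achievable: X in day 2; C in day 2; L in day 4; V in day 1; R in day 5; J in day 1; G in day 1; Z in day 1.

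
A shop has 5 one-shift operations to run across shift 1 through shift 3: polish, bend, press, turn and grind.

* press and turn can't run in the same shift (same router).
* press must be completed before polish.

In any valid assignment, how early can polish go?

shift 2

Precedence pushes polish to at least shift 2.
polish at shift 2 is achievable: bend=shift 1; turn=shift 2; press=shift 1; grind=shift 1; polish=shift 2.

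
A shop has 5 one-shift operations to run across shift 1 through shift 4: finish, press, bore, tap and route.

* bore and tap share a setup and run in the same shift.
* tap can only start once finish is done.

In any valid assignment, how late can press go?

shift 4

press at shift 4 is achievable: tap=shift 2; bore=shift 2; finish=shift 1; route=shift 1; press=shift 4.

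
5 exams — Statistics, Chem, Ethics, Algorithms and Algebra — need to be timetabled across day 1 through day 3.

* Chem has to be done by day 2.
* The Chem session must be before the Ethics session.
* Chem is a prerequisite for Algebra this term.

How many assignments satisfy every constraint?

45

Splitting on Statistics: it can be day 1 (15), day 2 (15), day 3 (15). Listing each branch's schedules as (Chem, Ethics, Algorithms, Algebra) by day number:
Statistics=day 1: (1,2,1,2) (1,2,1,3) (1,2,2,2) (1,2,2,3) (1,2,3,2) (1,2,3,3) (1,3,1,2) (1,3,1,3) (1,3,2,2) (1,3,2,3) (1,3,3,2) (1,3,3,3) (2,3,1,3) (2,3,2,3) (2,3,3,3) — 15.
Statistics=day 2: (1,2,1,2) (1,2,1,3) (1,2,2,2) (1,2,2,3) (1,2,3,2) (1,2,3,3) (1,3,1,2) (1,3,1,3) (1,3,2,2) (1,3,2,3) (1,3,3,2) (1,3,3,3) (2,3,1,3) (2,3,2,3) (2,3,3,3) — 15.
Statistics=day 3: (1,2,1,2) (1,2,1,3) (1,2,2,2) (1,2,2,3) (1,2,3,2) (1,2,3,3) (1,3,1,2) (1,3,1,3) (1,3,2,2) (1,3,2,3) (1,3,3,2) (1,3,3,3) (2,3,1,3) (2,3,2,3) (2,3,3,3) — 15.
Summing: 15 + 15 + 15 = 45.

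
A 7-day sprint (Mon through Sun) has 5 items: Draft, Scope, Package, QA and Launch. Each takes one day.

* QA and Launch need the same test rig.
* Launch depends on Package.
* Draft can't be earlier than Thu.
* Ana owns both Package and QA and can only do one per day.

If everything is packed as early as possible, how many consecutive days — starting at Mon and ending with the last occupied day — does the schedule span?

The precedence chain requires at least 2 distinct days.
Draft can't be placed before Thu — that is day 4 counting from Mon — so the schedule must run through at least 4 days.
4 works (last occupied day: Thu): for example Package -> Mon, Draft -> Thu, Scope -> Mon, QA -> Wed, Launch -> Tue.

4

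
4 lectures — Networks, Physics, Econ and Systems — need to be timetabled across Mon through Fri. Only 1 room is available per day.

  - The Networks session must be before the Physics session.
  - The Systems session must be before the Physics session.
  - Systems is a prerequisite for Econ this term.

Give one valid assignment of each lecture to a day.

Systems -> Mon, Networks -> Tue, Econ -> Thu, Physics -> Wed

Checking: Systems(Mon) before Physics(Wed); Systems(Mon) before Econ(Thu); Networks(Tue) before Physics(Wed); max 1 per day (cap 1).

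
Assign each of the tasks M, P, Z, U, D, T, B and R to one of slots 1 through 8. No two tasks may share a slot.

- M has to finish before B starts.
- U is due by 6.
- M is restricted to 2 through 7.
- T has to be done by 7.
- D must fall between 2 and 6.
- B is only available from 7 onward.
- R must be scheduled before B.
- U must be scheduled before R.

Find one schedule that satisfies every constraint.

Z in 8, M in 3, T in 4, D in 2, P in 6, R in 5, U in 1, B in 7

Checking: U(1) before R(5); M(3) before B(7); R(5) before B(7); D=2 in [2,6]; T=4 in [1,7]; B=7 in [7,8]; U=1 in [1,6]; M=3 in [2,7]; max 1 per slot (cap 1).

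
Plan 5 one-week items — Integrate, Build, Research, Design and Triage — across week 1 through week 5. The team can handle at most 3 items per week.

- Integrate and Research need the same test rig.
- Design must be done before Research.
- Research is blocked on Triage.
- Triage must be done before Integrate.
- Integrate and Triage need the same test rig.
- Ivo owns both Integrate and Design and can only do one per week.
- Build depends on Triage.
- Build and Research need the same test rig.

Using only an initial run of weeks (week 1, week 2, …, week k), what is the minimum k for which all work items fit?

3 weeks

The precedence chain requires at least 2 distinct weeks.
With at most 3 per week and 5 work items, at least 2 weeks are needed.
Could 2 weeks be enough, i.e. nothing placed later than week 2? No: Build must come after Triage (at week 1 or later) → {week 2}; Research must come after Design (at week 1 or later) → {week 2}; Research can't share with Build (week 2) → nothing is left.
So 2 weeks is not enough.
3 works (last occupied week: week 3): for example Triage -> week 1, Integrate -> week 3, Research -> week 2, Build -> week 3, Design -> week 1.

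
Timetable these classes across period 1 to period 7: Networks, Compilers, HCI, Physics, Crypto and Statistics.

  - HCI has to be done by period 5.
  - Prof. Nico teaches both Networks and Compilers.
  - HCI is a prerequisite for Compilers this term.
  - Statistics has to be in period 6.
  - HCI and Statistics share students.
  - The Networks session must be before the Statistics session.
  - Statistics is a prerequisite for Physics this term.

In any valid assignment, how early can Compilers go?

period 2

Precedence pushes Compilers to at least period 2.
Compilers at period 2 is achievable: Statistics -> period 6; HCI -> period 1; Networks -> period 1; Compilers -> period 2; Physics -> period 7; Crypto -> period 1.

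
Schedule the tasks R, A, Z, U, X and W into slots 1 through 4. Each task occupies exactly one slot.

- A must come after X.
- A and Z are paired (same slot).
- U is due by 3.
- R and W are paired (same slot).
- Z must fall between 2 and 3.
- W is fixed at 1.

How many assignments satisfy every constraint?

Splitting on A: it can be 2 (3), 3 (6). Listing each branch's schedules as (R, Z, U, X, W):
A=2: (1,2,1,1,1) (1,2,2,1,1) (1,2,3,1,1) — 3.
A=3: (1,3,1,1,1) (1,3,1,2,1) (1,3,2,1,1) (1,3,2,2,1) (1,3,3,1,1) (1,3,3,2,1) — 6.
Summing: 3 + 6 = 9.

9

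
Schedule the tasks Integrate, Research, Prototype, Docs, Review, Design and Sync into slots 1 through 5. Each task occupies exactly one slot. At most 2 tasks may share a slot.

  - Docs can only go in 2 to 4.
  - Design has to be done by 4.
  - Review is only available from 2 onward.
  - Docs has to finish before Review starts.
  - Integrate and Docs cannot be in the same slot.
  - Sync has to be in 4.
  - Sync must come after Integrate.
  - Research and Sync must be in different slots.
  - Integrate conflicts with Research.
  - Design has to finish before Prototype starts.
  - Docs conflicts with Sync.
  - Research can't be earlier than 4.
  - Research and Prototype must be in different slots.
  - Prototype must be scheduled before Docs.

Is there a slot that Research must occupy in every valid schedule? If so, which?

5

Research's window is 4–5.
Sync is fixed at 4, and Research can't share a slot with Sync.
So Research must be 5.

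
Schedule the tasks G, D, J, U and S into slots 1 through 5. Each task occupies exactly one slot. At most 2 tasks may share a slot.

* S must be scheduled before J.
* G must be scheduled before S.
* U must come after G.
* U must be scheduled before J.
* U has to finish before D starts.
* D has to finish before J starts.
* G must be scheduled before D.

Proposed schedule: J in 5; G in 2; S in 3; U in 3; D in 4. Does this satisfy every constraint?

Valid

U has to finish before D starts — holds.
S must be scheduled before J — holds.
D has to finish before J starts — holds.
U must come after G — holds.
G must be scheduled before D — holds.
G must be scheduled before S — holds.
At most 2 tasks may share a slot — holds.
U must be scheduled before J — holds.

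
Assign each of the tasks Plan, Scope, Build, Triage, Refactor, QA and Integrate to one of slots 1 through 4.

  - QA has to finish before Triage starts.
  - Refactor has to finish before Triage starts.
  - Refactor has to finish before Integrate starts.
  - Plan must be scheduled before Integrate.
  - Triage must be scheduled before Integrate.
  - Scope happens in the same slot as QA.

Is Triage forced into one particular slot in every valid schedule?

Triage can be 2 (e.g. Plan -> 1; Build -> 1; Integrate -> 3; Triage -> 2; Scope -> 1; Refactor -> 1; QA -> 1) or 3 (e.g. Build in 1, Plan in 1, Scope in 1, Triage in 3, Refactor in 1, QA in 1, Integrate in 4).

No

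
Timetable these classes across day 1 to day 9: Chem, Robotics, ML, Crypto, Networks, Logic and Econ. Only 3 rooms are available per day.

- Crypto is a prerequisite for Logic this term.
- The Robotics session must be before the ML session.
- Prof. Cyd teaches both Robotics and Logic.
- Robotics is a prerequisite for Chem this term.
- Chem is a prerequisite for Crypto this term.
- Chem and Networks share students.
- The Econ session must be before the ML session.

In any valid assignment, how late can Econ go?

Downstream work caps Econ at day 8.
Econ at day 8 is achievable: Robotics in day 1, ML in day 9, Logic in day 4, Crypto in day 3, Econ in day 8, Networks in day 1, Chem in day 2.

day 8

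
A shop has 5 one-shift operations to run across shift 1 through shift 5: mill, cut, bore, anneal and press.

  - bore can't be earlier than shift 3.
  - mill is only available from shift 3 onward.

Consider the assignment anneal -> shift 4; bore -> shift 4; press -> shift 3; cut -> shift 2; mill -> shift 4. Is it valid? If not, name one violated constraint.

Yes, all constraints hold

mill is only available from shift 3 onward — holds.
bore can't be earlier than shift 3 — holds.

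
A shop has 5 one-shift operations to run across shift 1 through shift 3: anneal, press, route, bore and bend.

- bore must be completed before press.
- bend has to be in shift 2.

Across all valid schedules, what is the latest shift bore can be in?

Downstream work caps bore at shift 2.
bore at shift 2 is achievable: anneal=shift 1; press=shift 3; bend=shift 2; route=shift 1; bore=shift 2.

shift 2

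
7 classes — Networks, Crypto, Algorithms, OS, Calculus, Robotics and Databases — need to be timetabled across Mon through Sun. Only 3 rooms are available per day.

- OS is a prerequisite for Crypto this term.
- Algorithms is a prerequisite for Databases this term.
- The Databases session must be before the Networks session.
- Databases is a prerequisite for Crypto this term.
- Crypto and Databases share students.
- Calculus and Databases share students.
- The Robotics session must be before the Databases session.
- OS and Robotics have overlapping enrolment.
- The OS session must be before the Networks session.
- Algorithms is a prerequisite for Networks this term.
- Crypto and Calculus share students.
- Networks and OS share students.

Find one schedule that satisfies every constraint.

Databases=Tue; OS=Tue; Calculus=Mon; Algorithms=Mon; Robotics=Mon; Crypto=Wed; Networks=Wed

Checking: Databases(Tue) before Networks(Wed); OS(Tue) before Networks(Wed); Algorithms(Mon) before Networks(Wed); Databases(Tue) before Crypto(Wed); Robotics(Mon) before Databases(Tue); OS(Tue) before Crypto(Wed); Algorithms(Mon) before Databases(Tue); Calculus(Mon) != Databases(Tue); Networks(Wed) != OS(Tue); OS(Tue) != Robotics(Mon); Crypto(Wed) != Calculus(Mon); Crypto(Wed) != Databases(Tue); max 3 per day (cap 3).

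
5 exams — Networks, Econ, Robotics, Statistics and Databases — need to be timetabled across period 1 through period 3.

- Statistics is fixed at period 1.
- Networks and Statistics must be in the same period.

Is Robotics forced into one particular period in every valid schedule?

No

Robotics can be period 1 (e.g. Robotics in period 1, Statistics in period 1, Databases in period 1, Networks in period 1, Econ in period 1) or period 2 (e.g. Networks -> period 1, Statistics -> period 1, Databases -> period 1, Robotics -> period 2, Econ -> period 1).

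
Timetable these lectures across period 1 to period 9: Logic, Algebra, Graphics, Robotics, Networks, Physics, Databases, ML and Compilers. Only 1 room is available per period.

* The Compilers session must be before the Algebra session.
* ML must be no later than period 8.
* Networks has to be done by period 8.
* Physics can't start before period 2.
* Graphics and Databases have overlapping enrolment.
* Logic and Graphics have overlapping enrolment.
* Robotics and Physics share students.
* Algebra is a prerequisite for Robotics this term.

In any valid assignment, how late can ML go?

ML's own window allows nothing later than period 8.
ML at period 8 is achievable: Physics=period 2, ML=period 8, Graphics=period 7, Robotics=period 5, Algebra=period 4, Databases=period 9, Compilers=period 3, Networks=period 1, Logic=period 6.

period 8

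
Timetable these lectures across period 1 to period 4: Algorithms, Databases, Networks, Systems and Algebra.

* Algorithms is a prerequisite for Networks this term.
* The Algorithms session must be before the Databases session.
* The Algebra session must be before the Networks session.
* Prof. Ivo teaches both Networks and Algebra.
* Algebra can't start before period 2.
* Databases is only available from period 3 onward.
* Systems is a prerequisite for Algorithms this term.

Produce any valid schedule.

Databases=period 3; Algebra=period 2; Algorithms=period 2; Networks=period 3; Systems=period 1

Checking: Algebra(period 2) before Networks(period 3); Algorithms(period 2) before Networks(period 3); Systems(period 1) before Algorithms(period 2); Algorithms(period 2) before Databases(period 3); Networks(period 3) != Algebra(period 2); Databases=period 3 in [period 3,period 4]; Algebra=period 2 in [period 2,period 4].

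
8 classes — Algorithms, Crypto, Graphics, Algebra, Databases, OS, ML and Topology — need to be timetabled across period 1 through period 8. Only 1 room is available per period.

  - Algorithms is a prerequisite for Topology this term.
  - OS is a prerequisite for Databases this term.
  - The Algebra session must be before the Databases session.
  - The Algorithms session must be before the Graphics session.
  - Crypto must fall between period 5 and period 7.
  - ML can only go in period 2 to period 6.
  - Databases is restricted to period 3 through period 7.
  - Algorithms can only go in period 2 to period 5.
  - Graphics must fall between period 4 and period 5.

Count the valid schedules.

58

Splitting on Algorithms: it can be period 2 (24), period 3 (24), period 4 (10). Listing each branch's schedules as (Crypto, Graphics, Algebra, Databases, OS, ML, Topology) by period number:
Algorithms=period 2: (5,4,1,7,3,6,8) (5,4,1,7,6,3,8) (5,4,3,7,1,6,8) (5,4,6,7,1,3,8) (6,4,1,7,3,5,8) (6,4,1,7,5,3,8) (6,4,3,7,1,5,8) (6,4,5,7,1,3,8) (6,5,1,7,3,4,8) (6,5,1,7,4,3,8) (6,5,3,7,1,4,8) (6,5,4,7,1,3,8) (7,4,1,5,3,6,8) (7,4,1,6,3,5,8) (7,4,1,6,5,3,8) (7,4,3,5,1,6,8) (7,4,3,6,1,5,8) (7,4,5,6,1,3,8) (7,5,1,4,3,6,8) (7,5,1,6,3,4,8) (7,5,1,6,4,3,8) (7,5,3,4,1,6,8) (7,5,3,6,1,4,8) (7,5,4,6,1,3,8) — 24.
Algorithms=period 3: (5,4,1,7,2,6,8) (5,4,1,7,6,2,8) (5,4,2,7,1,6,8) (5,4,6,7,1,2,8) (6,4,1,7,2,5,8) (6,4,1,7,5,2,8) (6,4,2,7,1,5,8) (6,4,5,7,1,2,8) (6,5,1,7,2,4,8) (6,5,1,7,4,2,8) (6,5,2,7,1,4,8) (6,5,4,7,1,2,8) (7,4,1,5,2,6,8) (7,4,1,6,2,5,8) (7,4,1,6,5,2,8) (7,4,2,5,1,6,8) (7,4,2,6,1,5,8) (7,4,5,6,1,2,8) (7,5,1,4,2,6,8) (7,5,1,6,2,4,8) (7,5,1,6,4,2,8) (7,5,2,4,1,6,8) (7,5,2,6,1,4,8) (7,5,4,6,1,2,8) — 24.
Algorithms=period 4: (6,5,1,7,2,3,8) (6,5,1,7,3,2,8) (6,5,2,7,1,3,8) (6,5,3,7,1,2,8) (7,5,1,3,2,6,8) (7,5,1,6,2,3,8) (7,5,1,6,3,2,8) (7,5,2,3,1,6,8) (7,5,2,6,1,3,8) (7,5,3,6,1,2,8) — 10.
Summing: 24 + 24 + 10 = 58.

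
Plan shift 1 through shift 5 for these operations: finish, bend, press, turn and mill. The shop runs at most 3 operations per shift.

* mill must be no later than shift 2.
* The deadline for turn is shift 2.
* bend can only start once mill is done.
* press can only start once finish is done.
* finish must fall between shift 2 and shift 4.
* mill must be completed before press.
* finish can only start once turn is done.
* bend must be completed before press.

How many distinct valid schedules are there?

Splitting on finish: it can be shift 2 (9), shift 3 (16), shift 4 (10). Listing each branch's schedules as (bend, press, turn, mill) by shift number:
finish=shift 2: (2,3,1,1) (2,4,1,1) (2,5,1,1) (3,4,1,1) (3,4,1,2) (3,5,1,1) (3,5,1,2) (4,5,1,1) (4,5,1,2) — 9.
finish=shift 3: (2,4,1,1) (2,4,2,1) (2,5,1,1) (2,5,2,1) (3,4,1,1) (3,4,1,2) (3,4,2,1) (3,4,2,2) (3,5,1,1) (3,5,1,2) (3,5,2,1) (3,5,2,2) (4,5,1,1) (4,5,1,2) (4,5,2,1) (4,5,2,2) — 16.
finish=shift 4: (2,5,1,1) (2,5,2,1) (3,5,1,1) (3,5,1,2) (3,5,2,1) (3,5,2,2) (4,5,1,1) (4,5,1,2) (4,5,2,1) (4,5,2,2) — 10.
Summing: 9 + 16 + 10 = 35.

35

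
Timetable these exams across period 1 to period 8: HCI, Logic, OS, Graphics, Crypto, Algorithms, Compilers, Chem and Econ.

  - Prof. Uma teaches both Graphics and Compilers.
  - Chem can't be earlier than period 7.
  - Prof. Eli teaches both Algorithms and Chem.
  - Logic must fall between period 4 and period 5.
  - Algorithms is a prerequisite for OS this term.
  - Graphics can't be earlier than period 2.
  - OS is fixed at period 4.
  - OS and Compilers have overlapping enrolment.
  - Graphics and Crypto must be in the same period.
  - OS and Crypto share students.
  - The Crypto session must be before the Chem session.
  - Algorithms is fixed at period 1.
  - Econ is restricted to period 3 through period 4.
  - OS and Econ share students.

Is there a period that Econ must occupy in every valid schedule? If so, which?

period 3

Econ's window is period 3–period 4.
OS is fixed at period 4, and Econ can't share a period with OS.
So Econ must be period 3.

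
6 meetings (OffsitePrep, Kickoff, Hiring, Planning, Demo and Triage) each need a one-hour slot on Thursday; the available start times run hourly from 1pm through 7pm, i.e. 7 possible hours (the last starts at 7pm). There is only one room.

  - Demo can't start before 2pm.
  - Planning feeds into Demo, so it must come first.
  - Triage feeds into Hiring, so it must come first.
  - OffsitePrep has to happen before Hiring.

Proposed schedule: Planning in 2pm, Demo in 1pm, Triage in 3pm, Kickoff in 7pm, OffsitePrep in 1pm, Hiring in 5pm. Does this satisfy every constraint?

Invalid. Demo can't start before 2pm.

Demo can't start before 2pm — violated.
OffsitePrep has to happen before Hiring — holds.
Planning feeds into Demo, so it must come first — violated.
Triage feeds into Hiring, so it must come first — holds.
There is only one room — violated.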